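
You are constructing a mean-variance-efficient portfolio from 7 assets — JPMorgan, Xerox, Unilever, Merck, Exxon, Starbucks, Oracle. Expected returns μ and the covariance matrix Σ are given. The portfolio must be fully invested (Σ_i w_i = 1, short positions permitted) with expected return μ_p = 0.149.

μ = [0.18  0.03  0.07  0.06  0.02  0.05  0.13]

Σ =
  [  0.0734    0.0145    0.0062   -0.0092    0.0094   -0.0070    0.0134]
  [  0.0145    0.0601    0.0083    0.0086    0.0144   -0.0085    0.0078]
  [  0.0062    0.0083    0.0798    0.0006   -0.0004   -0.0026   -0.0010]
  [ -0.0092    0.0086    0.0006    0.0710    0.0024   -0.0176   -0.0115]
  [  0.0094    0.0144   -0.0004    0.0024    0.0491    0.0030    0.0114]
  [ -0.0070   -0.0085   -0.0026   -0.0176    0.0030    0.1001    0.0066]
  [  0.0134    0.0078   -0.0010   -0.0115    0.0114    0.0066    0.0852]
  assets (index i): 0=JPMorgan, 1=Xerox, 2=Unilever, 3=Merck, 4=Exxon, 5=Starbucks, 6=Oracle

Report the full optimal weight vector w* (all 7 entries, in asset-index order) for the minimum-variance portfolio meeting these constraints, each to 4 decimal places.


0.5088  -0.1293  0.1104  0.2760  -0.1503  0.1245  0.2599

x=Σ⁻¹μ = [2.5662  -0.4207  0.7529  1.6780  -0.4113  0.8790  1.3830]
y=Σ⁻¹𝟙 = [11.7254  7.3988  11.3433  19.2018  12.0997  14.1381  9.2264]
a=μᵀx=0.818178  b=𝟙ᵀx=6.426996  c=𝟙ᵀy=85.133484  D=ac−b²=28.348094
λ₁=(c·0.149−b)/D = (85.133484·0.149−6.426996)/28.348094 = 0.220752
λ₂=(a−b·0.149)/D = (0.818178−6.426996·0.149)/28.348094 = -0.004919
w* = 0.220752·x + -0.004919·y:
  w_0 = 0.220752·2.5662 + -0.004919·11.7254 = 0.5088  (JPMorgan)
  w_1 = 0.220752·-0.4207 + -0.004919·7.3988 = -0.1293  (Xerox)
  w_2 = 0.220752·0.7529 + -0.004919·11.3433 = 0.1104  (Unilever)
  w_3 = 0.220752·1.6780 + -0.004919·19.2018 = 0.2760  (Merck)
  w_4 = 0.220752·-0.4113 + -0.004919·12.0997 = -0.1503  (Exxon)
  w_5 = 0.220752·0.8790 + -0.004919·14.1381 = 0.1245  (Starbucks)
  w_6 = 0.220752·1.3830 + -0.004919·9.2264 = 0.2599  (Oracle)
Σw_i=1.0000  μᵀw=0.1490
σ²=wᵀΣw=λ₁·μ_p+λ₂ = 0.220752·0.149 + -0.004919 = 0.027973 ≈ 0.0280


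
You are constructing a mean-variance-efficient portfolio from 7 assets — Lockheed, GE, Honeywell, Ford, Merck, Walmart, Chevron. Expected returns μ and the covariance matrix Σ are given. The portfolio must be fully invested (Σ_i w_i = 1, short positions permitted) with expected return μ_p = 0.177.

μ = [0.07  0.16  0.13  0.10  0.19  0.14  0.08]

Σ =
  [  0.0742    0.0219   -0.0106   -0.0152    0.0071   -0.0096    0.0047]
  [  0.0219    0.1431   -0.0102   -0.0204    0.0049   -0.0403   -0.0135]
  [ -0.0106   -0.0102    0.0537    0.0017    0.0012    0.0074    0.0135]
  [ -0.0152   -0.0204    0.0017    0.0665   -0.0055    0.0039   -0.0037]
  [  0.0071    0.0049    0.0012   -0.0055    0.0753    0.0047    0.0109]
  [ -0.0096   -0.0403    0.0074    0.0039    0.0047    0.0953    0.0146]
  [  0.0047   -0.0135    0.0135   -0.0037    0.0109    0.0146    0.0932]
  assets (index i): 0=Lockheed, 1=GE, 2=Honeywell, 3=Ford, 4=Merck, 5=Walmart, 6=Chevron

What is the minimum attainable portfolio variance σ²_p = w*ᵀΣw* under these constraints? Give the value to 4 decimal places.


0.0284

x=Σ⁻¹μ = [1.2544  1.9542  2.5838  2.4072  2.2564  1.9768  0.2259]
y=Σ⁻¹𝟙 = [17.5735  13.1514  20.1228  22.9724  10.3391  13.8366  6.3689]
a=μᵀx=1.700623  b=𝟙ᵀx=12.658627  c=𝟙ᵀy=104.364627  D=ac−b²=17.244017
λ₁=(c·0.177−b)/D = (104.364627·0.177−12.658627)/17.244017 = 0.337155
λ₂=(a−b·0.177)/D = (1.700623−12.658627·0.177)/17.244017 = -0.031313
w* = 0.337155·x + -0.031313·y:
  w_0 = 0.337155·1.2544 + -0.031313·17.5735 = -0.1274  (Lockheed)
  w_1 = 0.337155·1.9542 + -0.031313·13.1514 = 0.2471  (GE)
  w_2 = 0.337155·2.5838 + -0.031313·20.1228 = 0.2411  (Honeywell)
  w_3 = 0.337155·2.4072 + -0.031313·22.9724 = 0.0923  (Ford)
  w_4 = 0.337155·2.2564 + -0.031313·10.3391 = 0.4370  (Merck)
  w_5 = 0.337155·1.9768 + -0.031313·13.8366 = 0.2332  (Walmart)
  w_6 = 0.337155·0.2259 + -0.031313·6.3689 = -0.1233  (Chevron)
Σw_i=1.0000  μᵀw=0.1770
σ²=wᵀΣw=λ₁·μ_p+λ₂ = 0.337155·0.177 + -0.031313 = 0.028364 ≈ 0.0284


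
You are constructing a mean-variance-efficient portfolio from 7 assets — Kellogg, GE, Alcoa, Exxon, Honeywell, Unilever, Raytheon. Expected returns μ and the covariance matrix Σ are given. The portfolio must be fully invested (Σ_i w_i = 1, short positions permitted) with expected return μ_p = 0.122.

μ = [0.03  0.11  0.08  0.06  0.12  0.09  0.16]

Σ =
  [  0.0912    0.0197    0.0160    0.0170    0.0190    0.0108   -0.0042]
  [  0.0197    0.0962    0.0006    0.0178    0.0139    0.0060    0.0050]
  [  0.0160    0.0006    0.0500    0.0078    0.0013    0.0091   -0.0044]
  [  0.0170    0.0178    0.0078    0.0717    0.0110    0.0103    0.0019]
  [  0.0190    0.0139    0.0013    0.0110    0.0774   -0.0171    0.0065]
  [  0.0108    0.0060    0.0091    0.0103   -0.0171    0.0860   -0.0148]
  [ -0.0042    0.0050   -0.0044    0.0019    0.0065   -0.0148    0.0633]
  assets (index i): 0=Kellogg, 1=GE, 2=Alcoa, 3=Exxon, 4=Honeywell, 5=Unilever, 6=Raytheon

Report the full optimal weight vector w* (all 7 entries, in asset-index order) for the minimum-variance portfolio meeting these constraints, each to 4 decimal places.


-0.0552  0.0905  0.2092  0.0133  0.2007  0.2080  0.3335

g=Σ⁻¹μ = [-0.5471  0.7506  1.6545  0.0294  1.6588  1.6910  2.7712]
h=Σ⁻¹𝟙 = [2.5173  5.1359  16.9958  5.9148  11.7812  13.9945  18.6252]
a=μᵀg=0.994910  b=𝟙ᵀg=8.008311  c=𝟙ᵀh=74.964814  D=ac−b²=10.450192
λ₁=(c·0.122−b)/D = (74.964814·0.122−8.008311)/10.450192 = 0.108840
λ₂=(a−b·0.122)/D = (0.994910−8.008311·0.122)/10.450192 = 0.001713
w* = 0.108840·g + 0.001713·h:
  w_0 = 0.108840·-0.5471 + 0.001713·2.5173 = -0.0552  (Kellogg)
  w_1 = 0.108840·0.7506 + 0.001713·5.1359 = 0.0905  (GE)
  w_2 = 0.108840·1.6545 + 0.001713·16.9958 = 0.2092  (Alcoa)
  w_3 = 0.108840·0.0294 + 0.001713·5.9148 = 0.0133  (Exxon)
  w_4 = 0.108840·1.6588 + 0.001713·11.7812 = 0.2007  (Honeywell)
  w_5 = 0.108840·1.6910 + 0.001713·13.9945 = 0.2080  (Unilever)
  w_6 = 0.108840·2.7712 + 0.001713·18.6252 = 0.3335  (Raytheon)
Σw_i=1.0000  μᵀw=0.1220
σ²=wᵀΣw=λ₁·μ_p+λ₂ = 0.108840·0.122 + 0.001713 = 0.014991 ≈ 0.0150


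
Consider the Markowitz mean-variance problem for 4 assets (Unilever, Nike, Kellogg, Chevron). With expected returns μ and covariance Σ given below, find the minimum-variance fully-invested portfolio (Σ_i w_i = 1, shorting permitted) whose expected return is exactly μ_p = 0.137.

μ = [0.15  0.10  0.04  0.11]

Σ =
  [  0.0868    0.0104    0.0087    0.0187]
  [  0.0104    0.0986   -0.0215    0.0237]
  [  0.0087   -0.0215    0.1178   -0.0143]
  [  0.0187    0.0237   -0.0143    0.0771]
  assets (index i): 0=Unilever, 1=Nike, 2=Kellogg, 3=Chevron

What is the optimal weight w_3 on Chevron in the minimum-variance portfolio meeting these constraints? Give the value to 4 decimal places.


0.2543

u=Σ⁻¹μ = [1.3846  0.7459  0.4890  0.9523]
v=Σ⁻¹𝟙 = [7.0673  9.2713  10.9256  10.4325]
a=μᵀu=0.406590  b=𝟙ᵀu=3.571819  c=𝟙ᵀv=37.696658  D=ac−b²=2.569208
λ₁=(c·0.137−b)/D = (37.696658·0.137−3.571819)/2.569208 = 0.619889
λ₂=(a−b·0.137)/D = (0.406590−3.571819·0.137)/2.569208 = -0.032208
w* = 0.619889·u + -0.032208·v:
  w_0 = 0.619889·1.3846 + -0.032208·7.0673 = 0.6306  (Unilever)
  w_1 = 0.619889·0.7459 + -0.032208·9.2713 = 0.1638  (Nike)
  w_2 = 0.619889·0.4890 + -0.032208·10.9256 = -0.0487  (Kellogg)
  w_3 = 0.619889·0.9523 + -0.032208·10.4325 = 0.2543  (Chevron)
Σw_i=1.0000  μᵀw=0.1370
σ²=wᵀΣw=λ₁·μ_p+λ₂ = 0.619889·0.137 + -0.032208 = 0.052717 ≈ 0.0527


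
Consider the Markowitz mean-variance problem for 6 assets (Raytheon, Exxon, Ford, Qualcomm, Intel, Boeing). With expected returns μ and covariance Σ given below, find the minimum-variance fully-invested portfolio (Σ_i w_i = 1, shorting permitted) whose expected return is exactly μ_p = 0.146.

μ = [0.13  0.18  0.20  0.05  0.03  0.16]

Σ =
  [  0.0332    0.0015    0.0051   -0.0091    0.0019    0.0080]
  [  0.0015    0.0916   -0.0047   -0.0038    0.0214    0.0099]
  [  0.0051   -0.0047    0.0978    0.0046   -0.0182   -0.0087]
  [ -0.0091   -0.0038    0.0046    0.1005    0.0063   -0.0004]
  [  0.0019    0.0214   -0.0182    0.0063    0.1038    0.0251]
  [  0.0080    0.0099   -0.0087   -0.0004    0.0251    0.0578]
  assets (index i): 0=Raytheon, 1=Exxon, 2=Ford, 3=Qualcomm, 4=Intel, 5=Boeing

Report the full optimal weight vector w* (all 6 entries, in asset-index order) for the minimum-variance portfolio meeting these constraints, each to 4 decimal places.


0.3403  0.1558  0.1761  0.1153  0.0098  0.2027

u=Σ⁻¹μ = [3.1482  1.8860  2.0743  0.7973  -0.4524  2.5236]
v=Σ⁻¹𝟙 = [28.3967  8.9670  10.6565  12.0572  5.7345  11.0321]
a=μᵀu=1.593655  b=𝟙ᵀu=9.976944  c=𝟙ᵀv=76.843866  D=ac−b²=22.923184
λ₁=(c·0.146−b)/D = (76.843866·0.146−9.976944)/22.923184 = 0.054192
λ₂=(a−b·0.146)/D = (1.593655−9.976944·0.146)/22.923184 = 0.005977
w* = 0.054192·u + 0.005977·v:
  w_0 = 0.054192·3.1482 + 0.005977·28.3967 = 0.3403  (Raytheon)
  w_1 = 0.054192·1.8860 + 0.005977·8.9670 = 0.1558  (Exxon)
  w_2 = 0.054192·2.0743 + 0.005977·10.6565 = 0.1761  (Ford)
  w_3 = 0.054192·0.7973 + 0.005977·12.0572 = 0.1153  (Qualcomm)
  w_4 = 0.054192·-0.4524 + 0.005977·5.7345 = 0.0098  (Intel)
  w_5 = 0.054192·2.5236 + 0.005977·11.0321 = 0.2027  (Boeing)
Σw_i=1.0000  μᵀw=0.1460
σ²=wᵀΣw=λ₁·μ_p+λ₂ = 0.054192·0.146 + 0.005977 = 0.013889 ≈ 0.0139


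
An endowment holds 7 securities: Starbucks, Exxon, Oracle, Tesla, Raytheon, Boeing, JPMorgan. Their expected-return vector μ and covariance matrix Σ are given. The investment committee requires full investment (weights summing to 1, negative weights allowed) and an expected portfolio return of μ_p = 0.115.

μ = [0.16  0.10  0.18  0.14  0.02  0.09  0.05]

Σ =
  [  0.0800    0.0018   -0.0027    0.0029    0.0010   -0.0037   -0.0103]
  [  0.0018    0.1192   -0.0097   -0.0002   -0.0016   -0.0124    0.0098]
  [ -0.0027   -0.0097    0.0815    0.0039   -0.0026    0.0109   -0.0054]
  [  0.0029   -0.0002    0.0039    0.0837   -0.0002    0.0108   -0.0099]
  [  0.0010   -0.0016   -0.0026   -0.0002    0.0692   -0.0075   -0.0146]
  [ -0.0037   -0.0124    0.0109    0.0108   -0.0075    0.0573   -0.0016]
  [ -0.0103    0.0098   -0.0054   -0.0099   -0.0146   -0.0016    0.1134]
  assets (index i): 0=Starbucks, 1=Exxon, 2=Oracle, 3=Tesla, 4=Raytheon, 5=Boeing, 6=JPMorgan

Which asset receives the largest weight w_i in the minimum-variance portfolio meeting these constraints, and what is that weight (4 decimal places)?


Starbucks (0.1917)

g=Σ⁻¹μ = [2.1682  1.0692  2.2382  1.4263  0.7056  1.3646  0.8866]
h=Σ⁻¹𝟙 = [14.7172  10.3648  12.4550  10.0347  19.9373  19.3732  13.5687]
a=μᵀg=1.237648  b=𝟙ᵀg=9.858745  c=𝟙ᵀh=100.450781  D=ac−b²=27.127850
λ₁=(c·0.115−b)/D = (100.450781·0.115−9.858745)/27.127850 = 0.062412
λ₂=(a−b·0.115)/D = (1.237648−9.858745·0.115)/27.127850 = 0.003830
w* = 0.062412·g + 0.003830·h:
  w_0 = 0.062412·2.1682 + 0.003830·14.7172 = 0.1917  (Starbucks)
  w_1 = 0.062412·1.0692 + 0.003830·10.3648 = 0.1064  (Exxon)
  w_2 = 0.062412·2.2382 + 0.003830·12.4550 = 0.1874  (Oracle)
  w_3 = 0.062412·1.4263 + 0.003830·10.0347 = 0.1274  (Tesla)
  w_4 = 0.062412·0.7056 + 0.003830·19.9373 = 0.1204  (Raytheon)
  w_5 = 0.062412·1.3646 + 0.003830·19.3732 = 0.1594  (Boeing)
  w_6 = 0.062412·0.8866 + 0.003830·13.5687 = 0.1073  (JPMorgan)
Σw_i=1.0000  μᵀw=0.1150
σ²=wᵀΣw=λ₁·μ_p+λ₂ = 0.062412·0.115 + 0.003830 = 0.011007 ≈ 0.0110


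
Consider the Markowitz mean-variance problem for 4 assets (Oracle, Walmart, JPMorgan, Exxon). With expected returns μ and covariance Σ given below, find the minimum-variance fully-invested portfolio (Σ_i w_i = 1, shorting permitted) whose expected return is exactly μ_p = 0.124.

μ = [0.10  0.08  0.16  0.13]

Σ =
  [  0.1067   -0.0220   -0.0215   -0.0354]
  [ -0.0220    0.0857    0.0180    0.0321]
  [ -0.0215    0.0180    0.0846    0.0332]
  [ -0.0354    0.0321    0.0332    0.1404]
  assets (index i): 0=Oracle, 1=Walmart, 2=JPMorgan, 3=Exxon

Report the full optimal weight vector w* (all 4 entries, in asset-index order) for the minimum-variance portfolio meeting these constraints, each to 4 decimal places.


0.3395  0.1394  0.3719  0.1492

u=Σ⁻¹μ = [1.7096  0.6950  1.8824  0.7530]
v=Σ⁻¹𝟙 = [15.8943  11.1832  11.1506  5.9364]
a=μᵀu=0.625624  b=𝟙ᵀu=5.039916  c=𝟙ᵀv=44.164527  D=ac−b²=2.229627
λ₁=(c·0.124−b)/D = (44.164527·0.124−5.039916)/2.229627 = 0.195766
λ₂=(a−b·0.124)/D = (0.625624−5.039916·0.124)/2.229627 = 0.000302
w* = 0.195766·u + 0.000302·v:
  w_0 = 0.195766·1.7096 + 0.000302·15.8943 = 0.3395  (Oracle)
  w_1 = 0.195766·0.6950 + 0.000302·11.1832 = 0.1394  (Walmart)
  w_2 = 0.195766·1.8824 + 0.000302·11.1506 = 0.3719  (JPMorgan)
  w_3 = 0.195766·0.7530 + 0.000302·5.9364 = 0.1492  (Exxon)
Σw_i=1.0000  μᵀw=0.1240
σ²=wᵀΣw=λ₁·μ_p+λ₂ = 0.195766·0.124 + 0.000302 = 0.024577 ≈ 0.0246


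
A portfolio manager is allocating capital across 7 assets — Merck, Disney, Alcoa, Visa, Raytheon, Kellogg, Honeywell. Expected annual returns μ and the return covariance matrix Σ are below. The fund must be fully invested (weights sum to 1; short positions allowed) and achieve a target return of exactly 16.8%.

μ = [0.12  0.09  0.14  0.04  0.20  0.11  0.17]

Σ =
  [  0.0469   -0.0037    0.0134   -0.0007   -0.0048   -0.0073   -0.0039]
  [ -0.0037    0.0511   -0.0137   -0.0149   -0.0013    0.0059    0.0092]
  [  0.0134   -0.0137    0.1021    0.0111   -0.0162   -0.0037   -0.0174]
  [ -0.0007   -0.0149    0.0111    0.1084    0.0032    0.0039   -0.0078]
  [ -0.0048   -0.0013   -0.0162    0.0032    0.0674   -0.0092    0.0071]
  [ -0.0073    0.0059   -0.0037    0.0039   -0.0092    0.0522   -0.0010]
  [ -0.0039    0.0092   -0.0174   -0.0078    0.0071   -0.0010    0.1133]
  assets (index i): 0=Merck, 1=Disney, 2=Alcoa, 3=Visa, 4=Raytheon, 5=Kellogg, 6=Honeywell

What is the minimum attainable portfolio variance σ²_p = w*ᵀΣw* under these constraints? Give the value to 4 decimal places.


0.0154

x=Σ⁻¹μ = [3.1312  2.1357  2.2320  0.3348  4.0195  3.1756  1.5768]
y=Σ⁻¹𝟙 = [26.1384  24.4446  14.5925  10.3986  22.5210  24.4582  9.5024]
a=μᵀx=2.315090  b=𝟙ᵀx=16.605523  c=𝟙ᵀy=132.055702  D=ac−b²=29.977475
λ₁=(c·0.168−b)/D = (132.055702·0.168−16.605523)/29.977475 = 0.186134
λ₂=(a−b·0.168)/D = (2.315090−16.605523·0.168)/29.977475 = -0.015833
w* = 0.186134·x + -0.015833·y:
  w_0 = 0.186134·3.1312 + -0.015833·26.1384 = 0.1690  (Merck)
  w_1 = 0.186134·2.1357 + -0.015833·24.4446 = 0.0105  (Disney)
  w_2 = 0.186134·2.2320 + -0.015833·14.5925 = 0.1844  (Alcoa)
  w_3 = 0.186134·0.3348 + -0.015833·10.3986 = -0.1023  (Visa)
  w_4 = 0.186134·4.0195 + -0.015833·22.5210 = 0.3916  (Raytheon)
  w_5 = 0.186134·3.1756 + -0.015833·24.4582 = 0.2038  (Kellogg)
  w_6 = 0.186134·1.5768 + -0.015833·9.5024 = 0.1430  (Honeywell)
Σw_i=1.0000  μᵀw=0.1680
σ²=wᵀΣw=λ₁·μ_p+λ₂ = 0.186134·0.168 + -0.015833 = 0.015437 ≈ 0.0154


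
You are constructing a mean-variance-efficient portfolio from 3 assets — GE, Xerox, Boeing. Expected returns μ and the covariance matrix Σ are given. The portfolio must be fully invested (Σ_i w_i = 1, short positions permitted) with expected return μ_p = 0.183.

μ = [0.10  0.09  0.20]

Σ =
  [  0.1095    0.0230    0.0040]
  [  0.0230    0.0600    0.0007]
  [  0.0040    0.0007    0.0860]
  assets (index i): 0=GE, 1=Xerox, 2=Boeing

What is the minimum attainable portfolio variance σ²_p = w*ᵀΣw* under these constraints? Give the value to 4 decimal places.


0.0625

p=Σ⁻¹μ = [0.5657  1.2564  2.2890]
q=Σ⁻¹𝟙 = [5.7080  14.3474  11.2456]
a=μᵀp=0.627459  b=𝟙ᵀp=4.111194  c=𝟙ᵀq=31.301045  D=ac−b²=2.738213
λ₁=(c·0.183−b)/D = (31.301045·0.183−4.111194)/2.738213 = 0.590493
λ₂=(a−b·0.183)/D = (0.627459−4.111194·0.183)/2.738213 = -0.045610
w* = 0.590493·p + -0.045610·q:
  w_0 = 0.590493·0.5657 + -0.045610·5.7080 = 0.0737  (GE)
  w_1 = 0.590493·1.2564 + -0.045610·14.3474 = 0.0875  (Xerox)
  w_2 = 0.590493·2.2890 + -0.045610·11.2456 = 0.8388  (Boeing)
Σw_i=1.0000  μᵀw=0.1830
σ²=wᵀΣw=λ₁·μ_p+λ₂ = 0.590493·0.183 + -0.045610 = 0.062451 ≈ 0.0625


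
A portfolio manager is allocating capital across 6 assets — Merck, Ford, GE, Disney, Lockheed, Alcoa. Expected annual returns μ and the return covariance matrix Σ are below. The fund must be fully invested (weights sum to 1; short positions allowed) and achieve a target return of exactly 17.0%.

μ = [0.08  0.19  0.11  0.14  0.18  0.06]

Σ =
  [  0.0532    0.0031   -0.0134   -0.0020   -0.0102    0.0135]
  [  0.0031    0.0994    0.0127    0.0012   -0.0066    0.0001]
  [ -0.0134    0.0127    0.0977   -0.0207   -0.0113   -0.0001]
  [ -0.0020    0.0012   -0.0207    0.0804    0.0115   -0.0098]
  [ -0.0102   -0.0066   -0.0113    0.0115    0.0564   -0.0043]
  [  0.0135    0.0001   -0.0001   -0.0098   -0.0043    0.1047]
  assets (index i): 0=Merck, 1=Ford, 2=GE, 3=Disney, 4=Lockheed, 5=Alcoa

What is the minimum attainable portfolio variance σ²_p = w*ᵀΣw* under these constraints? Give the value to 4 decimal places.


0.0216

u=Σ⁻¹μ = [2.6106  1.8032  2.0947  1.8208  3.9665  0.5701]
v=Σ⁻¹𝟙 = [26.1989  8.2814  18.8732  15.3375  24.7501  8.6352]
a=μᵀu=1.784957  b=𝟙ᵀu=12.865815  c=𝟙ᵀv=102.076334  D=ac−b²=16.672690
λ₁=(c·0.170−b)/D = (102.076334·0.170−12.865815)/16.672690 = 0.269132
λ₂=(a−b·0.170)/D = (1.784957−12.865815·0.170)/16.672690 = -0.024125
w* = 0.269132·u + -0.024125·v:
  w_0 = 0.269132·2.6106 + -0.024125·26.1989 = 0.0705  (Merck)
  w_1 = 0.269132·1.8032 + -0.024125·8.2814 = 0.2855  (Ford)
  w_2 = 0.269132·2.0947 + -0.024125·18.8732 = 0.1084  (GE)
  w_3 = 0.269132·1.8208 + -0.024125·15.3375 = 0.1200  (Disney)
  w_4 = 0.269132·3.9665 + -0.024125·24.7501 = 0.4704  (Lockheed)
  w_5 = 0.269132·0.5701 + -0.024125·8.6352 = -0.0549  (Alcoa)
Σw_i=1.0000  μᵀw=0.1700
σ²=wᵀΣw=λ₁·μ_p+λ₂ = 0.269132·0.170 + -0.024125 = 0.021627 ≈ 0.0216


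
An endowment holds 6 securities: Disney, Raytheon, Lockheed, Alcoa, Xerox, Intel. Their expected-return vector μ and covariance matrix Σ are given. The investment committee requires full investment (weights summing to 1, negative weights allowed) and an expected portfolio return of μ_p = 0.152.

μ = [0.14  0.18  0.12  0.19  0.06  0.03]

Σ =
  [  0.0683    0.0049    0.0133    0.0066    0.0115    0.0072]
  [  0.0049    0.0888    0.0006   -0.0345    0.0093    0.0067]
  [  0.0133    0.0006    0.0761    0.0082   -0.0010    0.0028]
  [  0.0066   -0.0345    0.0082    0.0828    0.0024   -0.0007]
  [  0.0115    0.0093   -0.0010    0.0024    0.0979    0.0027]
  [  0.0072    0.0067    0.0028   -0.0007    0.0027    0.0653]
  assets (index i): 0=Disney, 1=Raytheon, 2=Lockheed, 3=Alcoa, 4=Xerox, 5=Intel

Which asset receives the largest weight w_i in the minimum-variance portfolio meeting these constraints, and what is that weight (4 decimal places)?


Alcoa (0.3178)

u=Σ⁻¹μ = [1.2829  3.2907  0.9551  3.4666  0.0751  -0.0266]
v=Σ⁻¹𝟙 = [7.5112  15.6916  9.5154  16.9707  7.1820  12.3527]
a=μᵀu=1.548910  b=𝟙ᵀu=9.043844  c=𝟙ᵀv=69.223650  D=ac−b²=25.430096
λ₁=(c·0.152−b)/D = (69.223650·0.152−9.043844)/25.430096 = 0.058126
λ₂=(a−b·0.152)/D = (1.548910−9.043844·0.152)/25.430096 = 0.006852
w* = 0.058126·u + 0.006852·v:
  w_0 = 0.058126·1.2829 + 0.006852·7.5112 = 0.1260  (Disney)
  w_1 = 0.058126·3.2907 + 0.006852·15.6916 = 0.2988  (Raytheon)
  w_2 = 0.058126·0.9551 + 0.006852·9.5154 = 0.1207  (Lockheed)
  w_3 = 0.058126·3.4666 + 0.006852·16.9707 = 0.3178  (Alcoa)
  w_4 = 0.058126·0.0751 + 0.006852·7.1820 = 0.0536  (Xerox)
  w_5 = 0.058126·-0.0266 + 0.006852·12.3527 = 0.0831  (Intel)
Σw_i=1.0000  μᵀw=0.1520
σ²=wᵀΣw=λ₁·μ_p+λ₂ = 0.058126·0.152 + 0.006852 = 0.015687 ≈ 0.0157


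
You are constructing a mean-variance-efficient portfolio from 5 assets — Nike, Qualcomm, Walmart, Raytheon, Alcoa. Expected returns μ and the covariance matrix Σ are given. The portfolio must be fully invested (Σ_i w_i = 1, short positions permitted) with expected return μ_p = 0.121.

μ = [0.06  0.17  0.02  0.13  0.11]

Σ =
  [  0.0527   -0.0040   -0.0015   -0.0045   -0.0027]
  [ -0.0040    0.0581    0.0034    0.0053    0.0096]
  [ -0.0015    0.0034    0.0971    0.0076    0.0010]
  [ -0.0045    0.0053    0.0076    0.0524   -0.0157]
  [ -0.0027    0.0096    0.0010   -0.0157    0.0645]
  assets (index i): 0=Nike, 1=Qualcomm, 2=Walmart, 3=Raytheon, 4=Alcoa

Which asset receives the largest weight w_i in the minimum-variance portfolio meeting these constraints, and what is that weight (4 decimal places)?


Raytheon (0.3229)

u=Σ⁻¹μ = [1.6892  2.4142  -0.1131  3.0453  2.1598]
v=Σ⁻¹𝟙 = [23.3343  12.6997  8.0643  24.7747  20.4959]
a=μᵀu=1.142985  b=𝟙ᵀu=9.195549  c=𝟙ᵀv=89.368852  D=ac−b²=17.589118
λ₁=(c·0.121−b)/D = (89.368852·0.121−9.195549)/17.589118 = 0.091993
λ₂=(a−b·0.121)/D = (1.142985−9.195549·0.121)/17.589118 = 0.001724
w* = 0.091993·u + 0.001724·v:
  w_0 = 0.091993·1.6892 + 0.001724·23.3343 = 0.1956  (Nike)
  w_1 = 0.091993·2.4142 + 0.001724·12.6997 = 0.2440  (Qualcomm)
  w_2 = 0.091993·-0.1131 + 0.001724·8.0643 = 0.0035  (Walmart)
  w_3 = 0.091993·3.0453 + 0.001724·24.7747 = 0.3229  (Raytheon)
  w_4 = 0.091993·2.1598 + 0.001724·20.4959 = 0.2340  (Alcoa)
Σw_i=1.0000  μᵀw=0.1210
σ²=wᵀΣw=λ₁·μ_p+λ₂ = 0.091993·0.121 + 0.001724 = 0.012855 ≈ 0.0129


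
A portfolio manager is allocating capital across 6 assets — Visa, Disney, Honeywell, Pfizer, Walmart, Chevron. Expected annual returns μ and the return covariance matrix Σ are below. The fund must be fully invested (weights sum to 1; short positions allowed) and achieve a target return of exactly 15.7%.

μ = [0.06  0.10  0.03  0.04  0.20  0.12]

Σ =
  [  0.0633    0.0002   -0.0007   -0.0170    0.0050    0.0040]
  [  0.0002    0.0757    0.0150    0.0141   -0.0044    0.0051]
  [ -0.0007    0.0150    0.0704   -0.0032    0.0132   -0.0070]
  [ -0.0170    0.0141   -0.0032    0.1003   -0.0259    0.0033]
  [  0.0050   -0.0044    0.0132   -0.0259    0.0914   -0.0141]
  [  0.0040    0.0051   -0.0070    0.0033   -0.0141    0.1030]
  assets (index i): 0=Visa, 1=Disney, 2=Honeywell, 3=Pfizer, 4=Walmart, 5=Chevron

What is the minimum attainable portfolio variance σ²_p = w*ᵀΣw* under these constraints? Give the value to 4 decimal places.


0.0284

x=Σ⁻¹μ = [0.9168  1.2195  -0.1498  1.0363  2.7279  1.3991]
y=Σ⁻¹𝟙 = [18.2799  8.0287  11.7048  15.7733  14.7907  10.9162]
a=μᵀx=0.927390  b=𝟙ᵀx=7.149823  c=𝟙ᵀy=79.493561  D=ac−b²=22.601528
λ₁=(c·0.157−b)/D = (79.493561·0.157−7.149823)/22.601528 = 0.235854
λ₂=(a−b·0.157)/D = (0.927390−7.149823·0.157)/22.601528 = -0.008634
w* = 0.235854·x + -0.008634·y:
  w_0 = 0.235854·0.9168 + -0.008634·18.2799 = 0.0584  (Visa)
  w_1 = 0.235854·1.2195 + -0.008634·8.0287 = 0.2183  (Disney)
  w_2 = 0.235854·-0.1498 + -0.008634·11.7048 = -0.1364  (Honeywell)
  w_3 = 0.235854·1.0363 + -0.008634·15.7733 = 0.1082  (Pfizer)
  w_4 = 0.235854·2.7279 + -0.008634·14.7907 = 0.5157  (Walmart)
  w_5 = 0.235854·1.3991 + -0.008634·10.9162 = 0.2357  (Chevron)
Σw_i=1.0000  μᵀw=0.1570
σ²=wᵀΣw=λ₁·μ_p+λ₂ = 0.235854·0.157 + -0.008634 = 0.028396 ≈ 0.0284


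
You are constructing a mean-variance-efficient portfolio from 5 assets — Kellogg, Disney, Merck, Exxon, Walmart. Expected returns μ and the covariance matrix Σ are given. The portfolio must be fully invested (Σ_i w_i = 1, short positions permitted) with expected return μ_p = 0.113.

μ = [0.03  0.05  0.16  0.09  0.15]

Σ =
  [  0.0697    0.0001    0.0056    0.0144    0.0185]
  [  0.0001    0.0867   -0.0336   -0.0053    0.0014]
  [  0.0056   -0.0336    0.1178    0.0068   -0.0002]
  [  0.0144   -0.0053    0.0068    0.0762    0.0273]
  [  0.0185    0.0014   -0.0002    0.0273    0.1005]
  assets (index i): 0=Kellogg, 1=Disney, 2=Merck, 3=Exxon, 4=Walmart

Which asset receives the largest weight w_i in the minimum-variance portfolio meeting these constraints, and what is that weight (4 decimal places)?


Merck (0.3170)

u=Σ⁻¹μ = [-0.2004  1.2510  1.6877  0.6785  1.3311]
v=Σ⁻¹𝟙 = [9.9767  16.7626  12.2628  9.3916  5.3535]
a=μᵀu=0.587286  b=𝟙ᵀu=4.747747  c=𝟙ᵀv=53.747136  D=ac−b²=9.023815
λ₁=(c·0.113−b)/D = (53.747136·0.113−4.747747)/9.023815 = 0.146909
λ₂=(a−b·0.113)/D = (0.587286−4.747747·0.113)/9.023815 = 0.005628
w* = 0.146909·u + 0.005628·v:
  w_0 = 0.146909·-0.2004 + 0.005628·9.9767 = 0.0267  (Kellogg)
  w_1 = 0.146909·1.2510 + 0.005628·16.7626 = 0.2781  (Disney)
  w_2 = 0.146909·1.6877 + 0.005628·12.2628 = 0.3170  (Merck)
  w_3 = 0.146909·0.6785 + 0.005628·9.3916 = 0.1525  (Exxon)
  w_4 = 0.146909·1.3311 + 0.005628·5.3535 = 0.2257  (Walmart)
Σw_i=1.0000  μᵀw=0.1130
σ²=wᵀΣw=λ₁·μ_p+λ₂ = 0.146909·0.113 + 0.005628 = 0.022229 ≈ 0.0222


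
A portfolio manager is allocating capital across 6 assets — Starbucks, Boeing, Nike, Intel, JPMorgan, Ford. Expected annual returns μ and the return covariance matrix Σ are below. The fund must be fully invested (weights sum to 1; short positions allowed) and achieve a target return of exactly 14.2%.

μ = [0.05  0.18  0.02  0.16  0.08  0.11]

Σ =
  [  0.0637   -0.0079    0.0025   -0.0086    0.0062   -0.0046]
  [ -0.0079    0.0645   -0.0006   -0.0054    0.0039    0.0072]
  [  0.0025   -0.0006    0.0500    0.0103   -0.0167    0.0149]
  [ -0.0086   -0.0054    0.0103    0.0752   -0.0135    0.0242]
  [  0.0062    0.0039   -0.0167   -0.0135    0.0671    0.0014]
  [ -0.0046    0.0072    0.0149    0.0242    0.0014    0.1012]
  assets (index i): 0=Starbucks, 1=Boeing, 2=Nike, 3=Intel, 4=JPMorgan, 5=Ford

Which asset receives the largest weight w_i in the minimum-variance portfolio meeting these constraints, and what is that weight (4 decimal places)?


x=Σ⁻¹μ = [1.3892  3.0700  0.2407  2.6620  1.4759  0.2393]
y=Σ⁻¹𝟙 = [17.3444  17.7519  22.4365  16.6996  21.1747  1.8171]
a=μᵀx=1.197187  b=𝟙ᵀx=9.077087  c=𝟙ᵀy=97.224282  D=ac−b²=34.002149
λ₁=(c·0.142−b)/D = (97.224282·0.142−9.077087)/34.002149 = 0.139072
λ₂=(a−b·0.142)/D = (1.197187−9.077087·0.142)/34.002149 = -0.002699
w* = 0.139072·x + -0.002699·y:
  w_0 = 0.139072·1.3892 + -0.002699·17.3444 = 0.1464  (Starbucks)
  w_1 = 0.139072·3.0700 + -0.002699·17.7519 = 0.3790  (Boeing)
  w_2 = 0.139072·0.2407 + -0.002699·22.4365 = -0.0271  (Nike)
  w_3 = 0.139072·2.6620 + -0.002699·16.6996 = 0.3251  (Intel)
  w_4 = 0.139072·1.4759 + -0.002699·21.1747 = 0.1481  (JPMorgan)
  w_5 = 0.139072·0.2393 + -0.002699·1.8171 = 0.0284  (Ford)
Σw_i=1.0000  μᵀw=0.1420
σ²=wᵀΣw=λ₁·μ_p+λ₂ = 0.139072·0.142 + -0.002699 = 0.017050 ≈ 0.0170

Boeing (0.3790)


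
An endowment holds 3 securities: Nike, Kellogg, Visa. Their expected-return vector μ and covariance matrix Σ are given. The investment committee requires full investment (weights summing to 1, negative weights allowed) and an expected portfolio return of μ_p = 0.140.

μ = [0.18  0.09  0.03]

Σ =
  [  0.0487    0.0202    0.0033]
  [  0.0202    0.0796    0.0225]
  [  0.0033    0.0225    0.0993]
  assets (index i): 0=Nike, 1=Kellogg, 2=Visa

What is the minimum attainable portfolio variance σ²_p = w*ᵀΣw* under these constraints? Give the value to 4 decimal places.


g=Σ⁻¹μ = [3.6147  0.1730  0.1428]
h=Σ⁻¹𝟙 = [17.5777  5.7916  8.1740]
a=μᵀg=0.670493  b=𝟙ᵀg=3.930457  c=𝟙ᵀh=31.543386  D=ac−b²=5.701144
λ₁=(c·0.140−b)/D = (31.543386·0.140−3.930457)/5.701144 = 0.085179
λ₂=(a−b·0.140)/D = (0.670493−3.930457·0.140)/5.701144 = 0.021089
w* = 0.085179·g + 0.021089·h:
  w_0 = 0.085179·3.6147 + 0.021089·17.5777 = 0.6786  (Nike)
  w_1 = 0.085179·0.1730 + 0.021089·5.7916 = 0.1369  (Kellogg)
  w_2 = 0.085179·0.1428 + 0.021089·8.1740 = 0.1845  (Visa)
Σw_i=1.0000  μᵀw=0.1400
σ²=wᵀΣw=λ₁·μ_p+λ₂ = 0.085179·0.140 + 0.021089 = 0.033014 ≈ 0.0330

0.0330


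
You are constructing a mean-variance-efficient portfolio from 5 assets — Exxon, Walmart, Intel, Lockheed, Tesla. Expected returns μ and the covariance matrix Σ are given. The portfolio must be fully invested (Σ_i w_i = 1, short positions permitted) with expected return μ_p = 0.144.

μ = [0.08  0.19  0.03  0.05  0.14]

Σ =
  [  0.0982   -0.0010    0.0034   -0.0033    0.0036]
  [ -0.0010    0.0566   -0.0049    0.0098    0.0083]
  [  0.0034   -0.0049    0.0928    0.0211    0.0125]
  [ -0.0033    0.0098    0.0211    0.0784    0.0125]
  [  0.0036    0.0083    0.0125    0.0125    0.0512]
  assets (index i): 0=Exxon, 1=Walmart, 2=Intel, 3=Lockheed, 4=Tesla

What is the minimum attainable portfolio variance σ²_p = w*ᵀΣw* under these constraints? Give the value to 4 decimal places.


0.0223

g=Σ⁻¹μ = [0.7564  3.0897  0.1934  -0.1132  2.1607]
h=Σ⁻¹𝟙 = [9.8402  15.4406  7.9116  7.0892  12.6740]
a=μᵀg=0.950208  b=𝟙ᵀg=6.087100  c=𝟙ᵀh=52.955621  D=ac−b²=13.266096
λ₁=(c·0.144−b)/D = (52.955621·0.144−6.087100)/13.266096 = 0.115973
λ₂=(a−b·0.144)/D = (0.950208−6.087100·0.144)/13.266096 = 0.005553
w* = 0.115973·g + 0.005553·h:
  w_0 = 0.115973·0.7564 + 0.005553·9.8402 = 0.1424  (Exxon)
  w_1 = 0.115973·3.0897 + 0.005553·15.4406 = 0.4441  (Walmart)
  w_2 = 0.115973·0.1934 + 0.005553·7.9116 = 0.0664  (Intel)
  w_3 = 0.115973·-0.1132 + 0.005553·7.0892 = 0.0262  (Lockheed)
  w_4 = 0.115973·2.1607 + 0.005553·12.6740 = 0.3210  (Tesla)
Σw_i=1.0000  μᵀw=0.1440
σ²=wᵀΣw=λ₁·μ_p+λ₂ = 0.115973·0.144 + 0.005553 = 0.022253 ≈ 0.0223


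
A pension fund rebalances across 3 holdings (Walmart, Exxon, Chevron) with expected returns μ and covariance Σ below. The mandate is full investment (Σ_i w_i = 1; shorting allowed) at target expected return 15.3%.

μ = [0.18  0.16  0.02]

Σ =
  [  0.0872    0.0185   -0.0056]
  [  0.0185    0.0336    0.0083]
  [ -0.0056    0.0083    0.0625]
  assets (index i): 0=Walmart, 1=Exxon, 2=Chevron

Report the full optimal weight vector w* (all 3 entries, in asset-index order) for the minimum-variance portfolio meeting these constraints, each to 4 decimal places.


x=Σ⁻¹μ = [1.1768  4.1448  -0.1250]
y=Σ⁻¹𝟙 = [7.6502  22.1548  13.7433]
a=μᵀx=0.872503  b=𝟙ᵀx=5.196674  c=𝟙ᵀy=43.548324  D=ac−b²=10.990612
λ₁=(c·0.153−b)/D = (43.548324·0.153−5.196674)/10.990612 = 0.133407
λ₂=(a−b·0.153)/D = (0.872503−5.196674·0.153)/10.990612 = 0.007043
w* = 0.133407·x + 0.007043·y:
  w_0 = 0.133407·1.1768 + 0.007043·7.6502 = 0.2109  (Walmart)
  w_1 = 0.133407·4.1448 + 0.007043·22.1548 = 0.7090  (Exxon)
  w_2 = 0.133407·-0.1250 + 0.007043·13.7433 = 0.0801  (Chevron)
Σw_i=1.0000  μᵀw=0.1530
σ²=wᵀΣw=λ₁·μ_p+λ₂ = 0.133407·0.153 + 0.007043 = 0.027455 ≈ 0.0275

0.2109  0.7090  0.0801


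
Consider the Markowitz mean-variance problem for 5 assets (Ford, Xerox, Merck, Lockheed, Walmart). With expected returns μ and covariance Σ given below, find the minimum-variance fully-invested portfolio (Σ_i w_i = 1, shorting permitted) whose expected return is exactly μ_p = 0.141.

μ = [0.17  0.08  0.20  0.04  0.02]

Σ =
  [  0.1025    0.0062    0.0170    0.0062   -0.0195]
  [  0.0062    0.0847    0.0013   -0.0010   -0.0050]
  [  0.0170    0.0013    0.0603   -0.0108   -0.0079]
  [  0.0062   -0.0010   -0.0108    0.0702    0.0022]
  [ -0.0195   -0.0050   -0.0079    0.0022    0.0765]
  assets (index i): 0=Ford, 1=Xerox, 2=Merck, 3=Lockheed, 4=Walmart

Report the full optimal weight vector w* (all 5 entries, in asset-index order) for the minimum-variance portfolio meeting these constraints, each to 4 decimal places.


g=Σ⁻¹μ = [1.1851  0.8739  3.2556  0.9493  0.9295]
h=Σ⁻¹𝟙 = [8.1902  12.1338  19.1854  16.0986  17.4709]
a=μᵀg=0.979067  b=𝟙ᵀg=7.193468  c=𝟙ᵀh=73.078834  D=ac−b²=19.803083
λ₁=(c·0.141−b)/D = (73.078834·0.141−7.193468)/19.803083 = 0.157079
λ₂=(a−b·0.141)/D = (0.979067−7.193468·0.141)/19.803083 = -0.001778
w* = 0.157079·g + -0.001778·h:
  w_0 = 0.157079·1.1851 + -0.001778·8.1902 = 0.1716  (Ford)
  w_1 = 0.157079·0.8739 + -0.001778·12.1338 = 0.1157  (Xerox)
  w_2 = 0.157079·3.2556 + -0.001778·19.1854 = 0.4773  (Merck)
  w_3 = 0.157079·0.9493 + -0.001778·16.0986 = 0.1205  (Lockheed)
  w_4 = 0.157079·0.9295 + -0.001778·17.4709 = 0.1149  (Walmart)
Σw_i=1.0000  μᵀw=0.1410
σ²=wᵀΣw=λ₁·μ_p+λ₂ = 0.157079·0.141 + -0.001778 = 0.020370 ≈ 0.0204

0.1716  0.1157  0.4773  0.1205  0.1149


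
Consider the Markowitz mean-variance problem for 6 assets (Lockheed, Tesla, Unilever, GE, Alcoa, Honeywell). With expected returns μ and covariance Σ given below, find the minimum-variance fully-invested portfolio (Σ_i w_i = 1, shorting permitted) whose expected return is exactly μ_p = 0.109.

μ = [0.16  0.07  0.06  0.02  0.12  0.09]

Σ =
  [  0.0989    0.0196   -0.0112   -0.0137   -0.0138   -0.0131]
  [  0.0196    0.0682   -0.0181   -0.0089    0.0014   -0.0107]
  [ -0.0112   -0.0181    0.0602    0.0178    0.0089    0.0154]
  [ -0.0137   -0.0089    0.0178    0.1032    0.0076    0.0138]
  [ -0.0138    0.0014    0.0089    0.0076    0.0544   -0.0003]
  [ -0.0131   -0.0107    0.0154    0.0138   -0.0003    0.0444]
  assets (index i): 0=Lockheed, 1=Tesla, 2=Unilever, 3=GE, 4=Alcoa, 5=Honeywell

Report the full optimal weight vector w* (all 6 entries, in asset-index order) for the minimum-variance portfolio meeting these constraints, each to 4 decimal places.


0.2271  0.1185  0.0836  0.0037  0.2745  0.2926

x=Σ⁻¹μ = [2.2294  0.9116  0.6192  -0.1018  2.6760  2.7394]
y=Σ⁻¹𝟙 = [14.7669  18.4293  14.0135  6.1505  18.6382  24.6745]
a=μᵀx=1.023304  b=𝟙ᵀx=9.073856  c=𝟙ᵀy=96.672804  D=ac−b²=16.590790
λ₁=(c·0.109−b)/D = (96.672804·0.109−9.073856)/16.590790 = 0.088210
λ₂=(a−b·0.109)/D = (1.023304−9.073856·0.109)/16.590790 = 0.002065
w* = 0.088210·x + 0.002065·y:
  w_0 = 0.088210·2.2294 + 0.002065·14.7669 = 0.2271  (Lockheed)
  w_1 = 0.088210·0.9116 + 0.002065·18.4293 = 0.1185  (Tesla)
  w_2 = 0.088210·0.6192 + 0.002065·14.0135 = 0.0836  (Unilever)
  w_3 = 0.088210·-0.1018 + 0.002065·6.1505 = 0.0037  (GE)
  w_4 = 0.088210·2.6760 + 0.002065·18.6382 = 0.2745  (Alcoa)
  w_5 = 0.088210·2.7394 + 0.002065·24.6745 = 0.2926  (Honeywell)
Σw_i=1.0000  μᵀw=0.1090
σ²=wᵀΣw=λ₁·μ_p+λ₂ = 0.088210·0.109 + 0.002065 = 0.011680 ≈ 0.0117


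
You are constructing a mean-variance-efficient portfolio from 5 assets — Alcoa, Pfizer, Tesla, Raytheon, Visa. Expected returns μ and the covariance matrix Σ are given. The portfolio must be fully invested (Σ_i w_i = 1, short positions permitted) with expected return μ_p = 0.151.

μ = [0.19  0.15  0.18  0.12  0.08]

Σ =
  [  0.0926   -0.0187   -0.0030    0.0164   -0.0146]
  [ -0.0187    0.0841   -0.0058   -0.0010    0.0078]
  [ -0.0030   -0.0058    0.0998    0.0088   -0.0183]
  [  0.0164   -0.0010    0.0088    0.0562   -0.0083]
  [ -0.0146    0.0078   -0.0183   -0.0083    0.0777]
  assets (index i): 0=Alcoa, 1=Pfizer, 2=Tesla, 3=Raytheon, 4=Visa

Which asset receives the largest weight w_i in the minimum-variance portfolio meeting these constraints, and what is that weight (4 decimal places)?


u=Σ⁻¹μ = [2.6784  2.3684  2.2657  1.3321  1.9710]
v=Σ⁻¹𝟙 = [14.5733  14.4824  13.4848  14.4749  18.8767]
a=μᵀu=1.589522  b=𝟙ᵀu=10.615674  c=𝟙ᵀv=75.892113  D=ac−b²=7.939642
λ₁=(c·0.151−b)/D = (75.892113·0.151−10.615674)/7.939642 = 0.106306
λ₂=(a−b·0.151)/D = (1.589522−10.615674·0.151)/7.939642 = -0.001693
w* = 0.106306·u + -0.001693·v:
  w_0 = 0.106306·2.6784 + -0.001693·14.5733 = 0.2601  (Alcoa)
  w_1 = 0.106306·2.3684 + -0.001693·14.4824 = 0.2273  (Pfizer)
  w_2 = 0.106306·2.2657 + -0.001693·13.4848 = 0.2180  (Tesla)
  w_3 = 0.106306·1.3321 + -0.001693·14.4749 = 0.1171  (Raytheon)
  w_4 = 0.106306·1.9710 + -0.001693·18.8767 = 0.1776  (Visa)
Σw_i=1.0000  μᵀw=0.1510
σ²=wᵀΣw=λ₁·μ_p+λ₂ = 0.106306·0.151 + -0.001693 = 0.014359 ≈ 0.0144

Alcoa (0.2601)


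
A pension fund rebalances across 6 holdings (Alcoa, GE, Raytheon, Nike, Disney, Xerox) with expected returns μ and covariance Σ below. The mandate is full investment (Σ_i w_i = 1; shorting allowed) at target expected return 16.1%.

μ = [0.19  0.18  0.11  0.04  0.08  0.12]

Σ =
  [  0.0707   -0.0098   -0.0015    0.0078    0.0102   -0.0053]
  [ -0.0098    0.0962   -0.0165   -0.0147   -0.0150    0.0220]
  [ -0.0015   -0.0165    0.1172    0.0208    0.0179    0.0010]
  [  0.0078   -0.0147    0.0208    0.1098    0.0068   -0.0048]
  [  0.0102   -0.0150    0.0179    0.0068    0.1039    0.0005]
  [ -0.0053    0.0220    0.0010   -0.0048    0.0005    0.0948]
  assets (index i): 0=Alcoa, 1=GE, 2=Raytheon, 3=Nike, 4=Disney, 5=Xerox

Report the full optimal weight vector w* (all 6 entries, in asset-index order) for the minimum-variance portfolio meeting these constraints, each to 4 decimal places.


0.3941  0.2940  0.1451  0.0057  0.0579  0.1034

p=Σ⁻¹μ = [2.9860  2.2981  1.1597  0.2429  0.5886  0.8964]
q=Σ⁻¹𝟙 = [14.7646  13.8676  7.8735  8.2828  8.2380  8.4486]
a=μᵀp=1.272942  b=𝟙ᵀp=8.171714  c=𝟙ᵀq=61.475174  D=ac−b²=11.477412
λ₁=(c·0.161−b)/D = (61.475174·0.161−8.171714)/11.477412 = 0.150364
λ₂=(a−b·0.161)/D = (1.272942−8.171714·0.161)/11.477412 = -0.003721
w* = 0.150364·p + -0.003721·q:
  w_0 = 0.150364·2.9860 + -0.003721·14.7646 = 0.3941  (Alcoa)
  w_1 = 0.150364·2.2981 + -0.003721·13.8676 = 0.2940  (GE)
  w_2 = 0.150364·1.1597 + -0.003721·7.8735 = 0.1451  (Raytheon)
  w_3 = 0.150364·0.2429 + -0.003721·8.2828 = 0.0057  (Nike)
  w_4 = 0.150364·0.5886 + -0.003721·8.2380 = 0.0579  (Disney)
  w_5 = 0.150364·0.8964 + -0.003721·8.4486 = 0.1034  (Xerox)
Σw_i=1.0000  μᵀw=0.1610
σ²=wᵀΣw=λ₁·μ_p+λ₂ = 0.150364·0.161 + -0.003721 = 0.020488 ≈ 0.0205


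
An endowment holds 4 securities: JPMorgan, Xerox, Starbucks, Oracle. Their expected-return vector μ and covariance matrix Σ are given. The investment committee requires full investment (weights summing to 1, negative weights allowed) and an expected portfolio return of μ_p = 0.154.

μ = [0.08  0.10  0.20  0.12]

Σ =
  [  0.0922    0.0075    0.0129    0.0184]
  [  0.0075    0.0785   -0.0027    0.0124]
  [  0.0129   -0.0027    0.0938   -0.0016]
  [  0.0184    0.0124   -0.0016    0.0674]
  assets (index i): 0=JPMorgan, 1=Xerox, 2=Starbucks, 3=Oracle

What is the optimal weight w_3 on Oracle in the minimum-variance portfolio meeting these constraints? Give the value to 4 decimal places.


0.3236

p=Σ⁻¹μ = [0.1590  1.0822  2.1686  1.5894]
q=Σ⁻¹𝟙 = [6.2585  10.6936  10.3026  11.4054]
a=μᵀp=0.745387  b=𝟙ᵀp=4.999223  c=𝟙ᵀq=38.660214  D=ac−b²=3.824600
λ₁=(c·0.154−b)/D = (38.660214·0.154−4.999223)/3.824600 = 0.249555
λ₂=(a−b·0.154)/D = (0.745387−4.999223·0.154)/3.824600 = -0.006404
w* = 0.249555·p + -0.006404·q:
  w_0 = 0.249555·0.1590 + -0.006404·6.2585 = -0.0004  (JPMorgan)
  w_1 = 0.249555·1.0822 + -0.006404·10.6936 = 0.2016  (Xerox)
  w_2 = 0.249555·2.1686 + -0.006404·10.3026 = 0.4752  (Starbucks)
  w_3 = 0.249555·1.5894 + -0.006404·11.4054 = 0.3236  (Oracle)
Σw_i=1.0000  μᵀw=0.1540
σ²=wᵀΣw=λ₁·μ_p+λ₂ = 0.249555·0.154 + -0.006404 = 0.032027 ≈ 0.0320


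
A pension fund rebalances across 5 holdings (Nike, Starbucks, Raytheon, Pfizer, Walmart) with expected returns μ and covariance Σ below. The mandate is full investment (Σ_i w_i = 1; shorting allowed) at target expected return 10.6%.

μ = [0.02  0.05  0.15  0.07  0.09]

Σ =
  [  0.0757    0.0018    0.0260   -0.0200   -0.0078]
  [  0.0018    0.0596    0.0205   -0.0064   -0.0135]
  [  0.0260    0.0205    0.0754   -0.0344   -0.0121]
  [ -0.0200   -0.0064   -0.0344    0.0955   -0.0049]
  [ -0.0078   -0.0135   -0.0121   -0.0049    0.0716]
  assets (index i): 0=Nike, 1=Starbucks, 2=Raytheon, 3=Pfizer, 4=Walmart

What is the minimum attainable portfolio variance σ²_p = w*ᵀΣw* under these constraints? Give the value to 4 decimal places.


0.0140

u=Σ⁻¹μ = [-0.0931  0.4301  3.1224  1.9691  1.9903]
v=Σ⁻¹𝟙 = [15.2326  18.1791  16.9514  22.1881  23.4367]
a=μᵀu=0.804965  b=𝟙ᵀu=7.418789  c=𝟙ᵀv=95.987985  D=ac−b²=22.228550
λ₁=(c·0.106−b)/D = (95.987985·0.106−7.418789)/22.228550 = 0.123982
λ₂=(a−b·0.106)/D = (0.804965−7.418789·0.106)/22.228550 = 0.000836
w* = 0.123982·u + 0.000836·v:
  w_0 = 0.123982·-0.0931 + 0.000836·15.2326 = 0.0012  (Nike)
  w_1 = 0.123982·0.4301 + 0.000836·18.1791 = 0.0685  (Starbucks)
  w_2 = 0.123982·3.1224 + 0.000836·16.9514 = 0.4013  (Raytheon)
  w_3 = 0.123982·1.9691 + 0.000836·22.1881 = 0.2627  (Pfizer)
  w_4 = 0.123982·1.9903 + 0.000836·23.4367 = 0.2663  (Walmart)
Σw_i=1.0000  μᵀw=0.1060
σ²=wᵀΣw=λ₁·μ_p+λ₂ = 0.123982·0.106 + 0.000836 = 0.013978 ≈ 0.0140
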